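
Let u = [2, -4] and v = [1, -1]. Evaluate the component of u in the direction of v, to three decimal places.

u · v = 2·1 + (-4)·(-1) = 2 + 4 = 6
|v| = √(1 + 1) = √2 ≈ 1.4142
comp_v u = 6 / √2 ≈ 4.243

4.243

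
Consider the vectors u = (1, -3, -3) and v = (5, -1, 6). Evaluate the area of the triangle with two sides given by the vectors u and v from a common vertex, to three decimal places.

i: (-3)·6 - (-3)·(-1) = -18 - 3 = -21
j: (-3)·5 - 1·6 = -15 - 6 = -21
k: 1·(-1) - (-3)·5 = -1 - (-15) = 14
u × v = (-21, -21, 14)
|u × v| = √((-21)² + (-21)² + 14²) = √1078 ≈ 32.8329
area = ½ · 32.8329 ≈ 16.416

16.416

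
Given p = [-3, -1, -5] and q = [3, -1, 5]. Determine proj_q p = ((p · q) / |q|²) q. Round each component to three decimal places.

(-2.829, 0.943, -4.714)

p · q = (-3)·3 + (-1)·(-1) + (-5)·5 = -9 + 1 - 25 = -33
|q|² = 9 + 1 + 25 = 35
proj_q p = (-33/35) · (3, -1, 5) ≈ (-2.829, 0.943, -4.714)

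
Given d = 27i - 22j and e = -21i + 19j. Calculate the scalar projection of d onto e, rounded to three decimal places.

-34.782

d · e = 27·(-21) + (-22)·19 = -567 - 418 = -985
|e| = √(441 + 361) = √802 ≈ 28.3196
comp_e d = -985 / √802 ≈ -34.782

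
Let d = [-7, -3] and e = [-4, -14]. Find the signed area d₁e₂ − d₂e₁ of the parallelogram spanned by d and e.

(-7)·(-14) - (-3)·(-4) = 98 - 12 = 86

86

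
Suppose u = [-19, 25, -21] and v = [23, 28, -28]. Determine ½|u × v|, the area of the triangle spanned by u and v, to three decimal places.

753.030

i: 25·(-28) - (-21)·28 = -700 - (-588) = -112
j: (-21)·23 - (-19)·(-28) = -483 - 532 = -1015
k: (-19)·28 - 25·23 = -532 - 575 = -1107
u × v = (-112, -1015, -1107)
|u × v| = √((-112)² + (-1015)² + (-1107)²) = √2268218 ≈ 1506.0604
area = ½ · 1506.0604 ≈ 753.030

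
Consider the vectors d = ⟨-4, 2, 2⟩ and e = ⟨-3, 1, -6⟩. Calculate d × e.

(-14, -30, 2)

i: 2·(-6) - 2·1 = -12 - 2 = -14
j: 2·(-3) - (-4)·(-6) = -6 - 24 = -30
k: (-4)·1 - 2·(-3) = -4 - (-6) = 2
d × e = (-14, -30, 2)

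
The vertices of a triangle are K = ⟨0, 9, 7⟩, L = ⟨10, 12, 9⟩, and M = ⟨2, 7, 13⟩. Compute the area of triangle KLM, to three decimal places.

KL = (10, 3, 2),  KM = (2, -2, 6)
i: 3·6 - 2·(-2) = 18 - (-4) = 22
j: 2·2 - 10·6 = 4 - 60 = -56
k: 10·(-2) - 3·2 = -20 - 6 = -26
KL × KM = (22, -56, -26)
|KL × KM| = √4296 ≈ 65.5439
area = ½ · 65.5439 ≈ 32.772

32.772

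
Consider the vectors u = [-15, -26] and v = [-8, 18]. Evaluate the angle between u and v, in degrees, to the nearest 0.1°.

u · v = (-15)·(-8) + (-26)·18 = 120 - 468 = -348
|u|² = 225 + 676 = 901,  |u| = √901 ≈ 30.016662
|v|² = 64 + 324 = 388,  |v| = √388 ≈ 19.697716
cos θ = -348 / (30.016662 · 19.697716) ≈ -0.58857
θ = arccos(-0.58857) ≈ 126.1°

126.1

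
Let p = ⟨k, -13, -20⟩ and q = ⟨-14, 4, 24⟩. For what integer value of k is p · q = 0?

-38

p · q = k·(-14) + (-13)·4 + (-20)·24 = -532 - 14k
Set equal to 0: -14k = 532, so k = -38.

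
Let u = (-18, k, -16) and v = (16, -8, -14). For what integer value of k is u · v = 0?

-8

u · v = (-18)·16 + k·(-8) + (-16)·(-14) = -64 - 8k
Set equal to 0: -8k = 64, so k = -8.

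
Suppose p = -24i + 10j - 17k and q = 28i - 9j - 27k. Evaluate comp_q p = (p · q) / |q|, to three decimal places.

p · q = (-24)·28 + 10·(-9) + (-17)·(-27) = -672 - 90 + 459 = -303
|q| = √(784 + 81 + 729) = √1594 ≈ 39.9249
comp_q p = -303 / √1594 ≈ -7.589

-7.589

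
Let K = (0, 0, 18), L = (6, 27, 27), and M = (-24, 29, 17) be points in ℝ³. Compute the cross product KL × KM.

(-288, -210, 822)

KL = (6, 27, 9)
KM = (-24, 29, -1)
i: 27·(-1) - 9·29 = -27 - 261 = -288
j: 9·(-24) - 6·(-1) = -216 - (-6) = -210
k: 6·29 - 27·(-24) = 174 - (-648) = 822
KL × KM = (-288, -210, 822)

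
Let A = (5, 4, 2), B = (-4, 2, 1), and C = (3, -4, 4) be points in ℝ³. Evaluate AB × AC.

AB = (-9, -2, -1)
AC = (-2, -8, 2)
i: (-2)·2 - (-1)·(-8) = -4 - 8 = -12
j: (-1)·(-2) - (-9)·2 = 2 - (-18) = 20
k: (-9)·(-8) - (-2)·(-2) = 72 - 4 = 68
AB × AC = (-12, 20, 68)

(-12, 20, 68)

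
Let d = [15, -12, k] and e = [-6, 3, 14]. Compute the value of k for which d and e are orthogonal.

d · e = 15·(-6) + (-12)·3 + k·14 = -126 + 14k
Set equal to 0: 14k = 126, so k = 9.

9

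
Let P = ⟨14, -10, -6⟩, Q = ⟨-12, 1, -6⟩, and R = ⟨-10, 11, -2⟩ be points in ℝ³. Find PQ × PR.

PQ = (-26, 11, 0)
PR = (-24, 21, 4)
i: 11·4 - 0·21 = 44 - 0 = 44
j: 0·(-24) - (-26)·4 = 0 - (-104) = 104
k: (-26)·21 - 11·(-24) = -546 - (-264) = -282
PQ × PR = (44, 104, -282)

(44, 104, -282)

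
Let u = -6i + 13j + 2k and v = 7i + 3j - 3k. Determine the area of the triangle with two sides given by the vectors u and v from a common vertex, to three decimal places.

58.996

i: 13·(-3) - 2·3 = -39 - 6 = -45
j: 2·7 - (-6)·(-3) = 14 - 18 = -4
k: (-6)·3 - 13·7 = -18 - 91 = -109
u × v = (-45, -4, -109)
|u × v| = √((-45)² + (-4)² + (-109)²) = √13922 ≈ 117.9915
area = ½ · 117.9915 ≈ 58.996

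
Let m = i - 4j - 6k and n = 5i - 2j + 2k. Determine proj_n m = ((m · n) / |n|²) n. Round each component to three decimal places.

(0.152, -0.061, 0.061)

m · n = 1·5 + (-4)·(-2) + (-6)·2 = 5 + 8 - 12 = 1
|n|² = 25 + 4 + 4 = 33
proj_n m = (1/33) · (5, -2, 2) ≈ (0.152, -0.061, 0.061)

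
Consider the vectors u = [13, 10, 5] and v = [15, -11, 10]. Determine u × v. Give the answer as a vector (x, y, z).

(155, -55, -293)

i: 10·10 - 5·(-11) = 100 - (-55) = 155
j: 5·15 - 13·10 = 75 - 130 = -55
k: 13·(-11) - 10·15 = -143 - 150 = -293
u × v = (155, -55, -293)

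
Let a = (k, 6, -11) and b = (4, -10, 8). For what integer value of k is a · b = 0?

a · b = k·4 + 6·(-10) + (-11)·8 = -148 + 4k
Set equal to 0: 4k = 148, so k = 37.

37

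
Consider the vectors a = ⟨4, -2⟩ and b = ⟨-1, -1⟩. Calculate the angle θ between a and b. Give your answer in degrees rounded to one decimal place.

108.4

a · b = 4·(-1) + (-2)·(-1) = -4 + 2 = -2
|a|² = 16 + 4 = 20,  |a| = √20 ≈ 4.472136
|b|² = 1 + 1 = 2,  |b| = √2 ≈ 1.414214
cos θ = -2 / (4.472136 · 1.414214) ≈ -0.31623
θ = arccos(-0.31623) ≈ 108.4°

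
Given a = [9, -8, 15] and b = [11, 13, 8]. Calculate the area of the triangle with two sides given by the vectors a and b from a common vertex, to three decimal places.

i: (-8)·8 - 15·13 = -64 - 195 = -259
j: 15·11 - 9·8 = 165 - 72 = 93
k: 9·13 - (-8)·11 = 117 - (-88) = 205
a × b = (-259, 93, 205)
|a × b| = √((-259)² + 93² + 205²) = √117755 ≈ 343.1545
area = ½ · 343.1545 ≈ 171.577

171.577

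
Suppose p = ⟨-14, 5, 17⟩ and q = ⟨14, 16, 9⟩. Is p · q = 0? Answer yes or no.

p · q = (-14)·14 + 5·16 + 17·9 = -196 + 80 + 153 = 37
Nonzero, so the vectors are not orthogonal.

no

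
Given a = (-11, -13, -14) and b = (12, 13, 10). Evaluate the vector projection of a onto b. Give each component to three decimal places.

a · b = (-11)·12 + (-13)·13 + (-14)·10 = -132 - 169 - 140 = -441
|b|² = 144 + 169 + 100 = 413
proj_b a = (-441/413) · (12, 13, 10) ≈ (-12.814, -13.881, -10.678)

(-12.814, -13.881, -10.678)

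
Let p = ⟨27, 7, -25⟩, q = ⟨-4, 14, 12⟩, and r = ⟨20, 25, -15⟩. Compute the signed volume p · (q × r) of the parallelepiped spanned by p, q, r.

q × r:
i: 14·(-15) - 12·25 = -210 - 300 = -510
j: 12·20 - (-4)·(-15) = 240 - 60 = 180
k: (-4)·25 - 14·20 = -100 - 280 = -380
q × r = (-510, 180, -380)
p · (q × r) = 27·(-510) + 7·180 + (-25)·(-380) = -13770 + 1260 + 9500 = -3010

-3010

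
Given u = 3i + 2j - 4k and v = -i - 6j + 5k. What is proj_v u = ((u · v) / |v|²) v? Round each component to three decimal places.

(0.565, 3.387, -2.823)

u · v = 3·(-1) + 2·(-6) + (-4)·5 = -3 - 12 - 20 = -35
|v|² = 1 + 36 + 25 = 62
proj_v u = (-35/62) · (-1, -6, 5) ≈ (0.565, 3.387, -2.823)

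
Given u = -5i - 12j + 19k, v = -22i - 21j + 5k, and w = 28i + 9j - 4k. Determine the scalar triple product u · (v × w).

6591

v × w:
i: (-21)·(-4) - 5·9 = 84 - 45 = 39
j: 5·28 - (-22)·(-4) = 140 - 88 = 52
k: (-22)·9 - (-21)·28 = -198 - (-588) = 390
v × w = (39, 52, 390)
u · (v × w) = (-5)·39 + (-12)·52 + 19·390 = -195 - 624 + 7410 = 6591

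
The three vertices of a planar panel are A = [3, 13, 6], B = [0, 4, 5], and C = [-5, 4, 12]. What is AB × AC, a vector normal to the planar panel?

(-63, 26, -45)

AB = (-3, -9, -1)
AC = (-8, -9, 6)
i: (-9)·6 - (-1)·(-9) = -54 - 9 = -63
j: (-1)·(-8) - (-3)·6 = 8 - (-18) = 26
k: (-3)·(-9) - (-9)·(-8) = 27 - 72 = -45
AB × AC = (-63, 26, -45)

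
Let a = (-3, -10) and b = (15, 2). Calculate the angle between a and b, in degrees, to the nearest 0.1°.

114.3

a · b = (-3)·15 + (-10)·2 = -45 - 20 = -65
|a|² = 9 + 100 = 109,  |a| = √109 ≈ 10.440307
|b|² = 225 + 4 = 229,  |b| = √229 ≈ 15.132746
cos θ = -65 / (10.440307 · 15.132746) ≈ -0.41142
θ = arccos(-0.41142) ≈ 114.3°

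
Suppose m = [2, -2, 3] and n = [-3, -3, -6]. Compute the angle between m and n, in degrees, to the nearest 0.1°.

126.4

m · n = 2·(-3) + (-2)·(-3) + 3·(-6) = -6 + 6 - 18 = -18
|m|² = 4 + 4 + 9 = 17,  |m| = √17 ≈ 4.123106
|n|² = 9 + 9 + 36 = 54,  |n| = √54 ≈ 7.348469
cos θ = -18 / (4.123106 · 7.348469) ≈ -0.59409
θ = arccos(-0.59409) ≈ 126.4°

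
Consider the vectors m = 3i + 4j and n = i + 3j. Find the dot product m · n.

m · n = 3·1 + 4·3 = 3 + 12 = 15

15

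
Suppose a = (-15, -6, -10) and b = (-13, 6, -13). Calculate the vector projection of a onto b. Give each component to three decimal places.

a · b = (-15)·(-13) + (-6)·6 + (-10)·(-13) = 195 - 36 + 130 = 289
|b|² = 169 + 36 + 169 = 374
proj_b a = (289/374) · (-13, 6, -13) ≈ (-10.045, 4.636, -10.045)

(-10.045, 4.636, -10.045)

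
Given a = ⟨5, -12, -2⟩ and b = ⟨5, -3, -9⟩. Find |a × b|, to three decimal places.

116.850

i: (-12)·(-9) - (-2)·(-3) = 108 - 6 = 102
j: (-2)·5 - 5·(-9) = -10 - (-45) = 35
k: 5·(-3) - (-12)·5 = -15 - (-60) = 45
a × b = (102, 35, 45)
|a × b| = √(102² + 35² + 45²) = √13654 ≈ 116.8503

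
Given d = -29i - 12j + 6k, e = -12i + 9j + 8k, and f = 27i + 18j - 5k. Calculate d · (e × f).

855

e × f:
i: 9·(-5) - 8·18 = -45 - 144 = -189
j: 8·27 - (-12)·(-5) = 216 - 60 = 156
k: (-12)·18 - 9·27 = -216 - 243 = -459
e × f = (-189, 156, -459)
d · (e × f) = (-29)·(-189) + (-12)·156 + 6·(-459) = 5481 - 1872 - 2754 = 855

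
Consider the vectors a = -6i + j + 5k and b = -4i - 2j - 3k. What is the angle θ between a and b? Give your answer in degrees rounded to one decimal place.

a · b = (-6)·(-4) + 1·(-2) + 5·(-3) = 24 - 2 - 15 = 7
|a|² = 36 + 1 + 25 = 62,  |a| = √62 ≈ 7.874008
|b|² = 16 + 4 + 9 = 29,  |b| = √29 ≈ 5.385165
cos θ = 7 / (7.874008 · 5.385165) ≈ 0.16508
θ = arccos(0.16508) ≈ 80.5°

80.5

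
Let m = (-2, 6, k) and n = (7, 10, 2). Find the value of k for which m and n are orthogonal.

m · n = (-2)·7 + 6·10 + k·2 = 46 + 2k
Set equal to 0: 2k = -46, so k = -23.

-23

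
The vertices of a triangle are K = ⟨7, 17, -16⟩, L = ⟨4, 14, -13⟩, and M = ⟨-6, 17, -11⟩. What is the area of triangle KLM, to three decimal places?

KL = (-3, -3, 3),  KM = (-13, 0, 5)
i: (-3)·5 - 3·0 = -15 - 0 = -15
j: 3·(-13) - (-3)·5 = -39 - (-15) = -24
k: (-3)·0 - (-3)·(-13) = 0 - 39 = -39
KL × KM = (-15, -24, -39)
|KL × KM| = √2322 ≈ 48.1871
area = ½ · 48.1871 ≈ 24.094

24.094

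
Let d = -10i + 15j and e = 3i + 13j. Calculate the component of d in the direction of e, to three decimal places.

12.367

d · e = (-10)·3 + 15·13 = -30 + 195 = 165
|e| = √(9 + 169) = √178 ≈ 13.3417
comp_e d = 165 / √178 ≈ 12.367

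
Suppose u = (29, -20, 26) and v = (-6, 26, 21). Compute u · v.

-148

u · v = 29·(-6) + (-20)·26 + 26·21 = -174 - 520 + 546 = -148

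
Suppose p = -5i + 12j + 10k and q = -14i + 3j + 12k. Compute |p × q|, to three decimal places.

206.894

i: 12·12 - 10·3 = 144 - 30 = 114
j: 10·(-14) - (-5)·12 = -140 - (-60) = -80
k: (-5)·3 - 12·(-14) = -15 - (-168) = 153
p × q = (114, -80, 153)
|p × q| = √(114² + (-80)² + 153²) = √42805 ≈ 206.8937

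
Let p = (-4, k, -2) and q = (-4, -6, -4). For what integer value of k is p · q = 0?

p · q = (-4)·(-4) + k·(-6) + (-2)·(-4) = 24 - 6k
Set equal to 0: -6k = -24, so k = 4.

4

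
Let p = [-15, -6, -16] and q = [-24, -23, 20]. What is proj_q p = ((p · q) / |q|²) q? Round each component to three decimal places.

p · q = (-15)·(-24) + (-6)·(-23) + (-16)·20 = 360 + 138 - 320 = 178
|q|² = 576 + 529 + 400 = 1505
proj_q p = (178/1505) · (-24, -23, 20) ≈ (-2.839, -2.720, 2.365)

(-2.839, -2.720, 2.365)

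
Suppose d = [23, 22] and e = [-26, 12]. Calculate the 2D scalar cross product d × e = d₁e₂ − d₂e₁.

23·12 - 22·(-26) = 276 - (-572) = 848

848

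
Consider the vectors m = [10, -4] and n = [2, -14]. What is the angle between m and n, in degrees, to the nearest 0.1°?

60.1

m · n = 10·2 + (-4)·(-14) = 20 + 56 = 76
|m|² = 100 + 16 = 116,  |m| = √116 ≈ 10.770330
|n|² = 4 + 196 = 200,  |n| = √200 ≈ 14.142136
cos θ = 76 / (10.770330 · 14.142136) ≈ 0.49896
θ = arccos(0.49896) ≈ 60.1°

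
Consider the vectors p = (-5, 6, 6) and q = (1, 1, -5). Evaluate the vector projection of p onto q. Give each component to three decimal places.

p · q = (-5)·1 + 6·1 + 6·(-5) = -5 + 6 - 30 = -29
|q|² = 1 + 1 + 25 = 27
proj_q p = (-29/27) · (1, 1, -5) ≈ (-1.074, -1.074, 5.370)

(-1.074, -1.074, 5.370)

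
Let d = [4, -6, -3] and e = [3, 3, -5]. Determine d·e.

9

d · e = 4·3 + (-6)·3 + (-3)·(-5) = 12 - 18 + 15 = 9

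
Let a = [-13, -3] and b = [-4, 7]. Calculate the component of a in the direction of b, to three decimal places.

a · b = (-13)·(-4) + (-3)·7 = 52 - 21 = 31
|b| = √(16 + 49) = √65 ≈ 8.0623
comp_b a = 31 / √65 ≈ 3.845

3.845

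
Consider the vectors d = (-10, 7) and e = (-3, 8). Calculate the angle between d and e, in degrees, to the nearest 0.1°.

d · e = (-10)·(-3) + 7·8 = 30 + 56 = 86
|d|² = 100 + 49 = 149,  |d| = √149 ≈ 12.206556
|e|² = 9 + 64 = 73,  |e| = √73 ≈ 8.544004
cos θ = 86 / (12.206556 · 8.544004) ≈ 0.82460
θ = arccos(0.82460) ≈ 34.5°

34.5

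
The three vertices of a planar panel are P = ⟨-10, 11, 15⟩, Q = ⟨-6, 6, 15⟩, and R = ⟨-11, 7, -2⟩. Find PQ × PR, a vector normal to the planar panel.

PQ = (4, -5, 0)
PR = (-1, -4, -17)
i: (-5)·(-17) - 0·(-4) = 85 - 0 = 85
j: 0·(-1) - 4·(-17) = 0 - (-68) = 68
k: 4·(-4) - (-5)·(-1) = -16 - 5 = -21
PQ × PR = (85, 68, -21)

(85, 68, -21)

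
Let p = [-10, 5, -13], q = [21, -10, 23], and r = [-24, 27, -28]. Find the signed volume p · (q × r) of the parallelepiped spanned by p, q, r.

-661

q × r:
i: (-10)·(-28) - 23·27 = 280 - 621 = -341
j: 23·(-24) - 21·(-28) = -552 - (-588) = 36
k: 21·27 - (-10)·(-24) = 567 - 240 = 327
q × r = (-341, 36, 327)
p · (q × r) = (-10)·(-341) + 5·36 + (-13)·327 = 3410 + 180 - 4251 = -661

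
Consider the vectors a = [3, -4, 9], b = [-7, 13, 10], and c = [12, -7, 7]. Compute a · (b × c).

-1156

b × c:
i: 13·7 - 10·(-7) = 91 - (-70) = 161
j: 10·12 - (-7)·7 = 120 - (-49) = 169
k: (-7)·(-7) - 13·12 = 49 - 156 = -107
b × c = (161, 169, -107)
a · (b × c) = 3·161 + (-4)·169 + 9·(-107) = 483 - 676 - 963 = -1156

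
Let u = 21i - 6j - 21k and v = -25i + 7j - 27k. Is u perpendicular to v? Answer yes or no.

u · v = 21·(-25) + (-6)·7 + (-21)·(-27) = -525 - 42 + 567 = 0
Zero, so the vectors are orthogonal.

yes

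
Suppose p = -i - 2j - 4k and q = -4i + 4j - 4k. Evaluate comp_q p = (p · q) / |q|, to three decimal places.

1.732

p · q = (-1)·(-4) + (-2)·4 + (-4)·(-4) = 4 - 8 + 16 = 12
|q| = √(16 + 16 + 16) = √48 ≈ 6.9282
comp_q p = 12 / √48 ≈ 1.732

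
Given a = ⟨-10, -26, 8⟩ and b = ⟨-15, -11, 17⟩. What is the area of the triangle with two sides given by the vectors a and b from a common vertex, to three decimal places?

227.055

i: (-26)·17 - 8·(-11) = -442 - (-88) = -354
j: 8·(-15) - (-10)·17 = -120 - (-170) = 50
k: (-10)·(-11) - (-26)·(-15) = 110 - 390 = -280
a × b = (-354, 50, -280)
|a × b| = √((-354)² + 50² + (-280)²) = √206216 ≈ 454.1101
area = ½ · 454.1101 ≈ 227.055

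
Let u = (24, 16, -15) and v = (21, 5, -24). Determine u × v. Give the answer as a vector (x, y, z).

i: 16·(-24) - (-15)·5 = -384 - (-75) = -309
j: (-15)·21 - 24·(-24) = -315 - (-576) = 261
k: 24·5 - 16·21 = 120 - 336 = -216
u × v = (-309, 261, -216)

(-309, 261, -216)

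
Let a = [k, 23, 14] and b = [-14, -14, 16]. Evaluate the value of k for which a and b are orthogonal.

-7

a · b = k·(-14) + 23·(-14) + 14·16 = -98 - 14k
Set equal to 0: -14k = 98, so k = -7.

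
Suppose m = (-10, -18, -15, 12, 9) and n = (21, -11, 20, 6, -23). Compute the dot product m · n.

m · n = (-10)·21 + (-18)·(-11) + (-15)·20 + 12·6 + 9·(-23) = -210 + 198 - 300 + 72 - 207 = -447

-447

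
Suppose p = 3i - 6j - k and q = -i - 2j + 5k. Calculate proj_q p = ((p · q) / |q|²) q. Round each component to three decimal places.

p · q = 3·(-1) + (-6)·(-2) + (-1)·5 = -3 + 12 - 5 = 4
|q|² = 1 + 4 + 25 = 30
proj_q p = (4/30) · (-1, -2, 5) ≈ (-0.133, -0.267, 0.667)

(-0.133, -0.267, 0.667)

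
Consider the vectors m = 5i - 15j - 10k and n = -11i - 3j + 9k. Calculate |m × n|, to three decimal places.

i: (-15)·9 - (-10)·(-3) = -135 - 30 = -165
j: (-10)·(-11) - 5·9 = 110 - 45 = 65
k: 5·(-3) - (-15)·(-11) = -15 - 165 = -180
m × n = (-165, 65, -180)
|m × n| = √((-165)² + 65² + (-180)²) = √63850 ≈ 252.6856

252.686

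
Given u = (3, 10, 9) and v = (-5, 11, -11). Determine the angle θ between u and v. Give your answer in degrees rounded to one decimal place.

u · v = 3·(-5) + 10·11 + 9·(-11) = -15 + 110 - 99 = -4
|u|² = 9 + 100 + 81 = 190,  |u| = √190 ≈ 13.784049
|v|² = 25 + 121 + 121 = 267,  |v| = √267 ≈ 16.340135
cos θ = -4 / (13.784049 · 16.340135) ≈ -0.01776
θ = arccos(-0.01776) ≈ 91.0°

91.0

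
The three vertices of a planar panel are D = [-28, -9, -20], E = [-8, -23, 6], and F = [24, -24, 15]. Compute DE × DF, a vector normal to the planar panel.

(-100, 652, 428)

DE = (20, -14, 26)
DF = (52, -15, 35)
i: (-14)·35 - 26·(-15) = -490 - (-390) = -100
j: 26·52 - 20·35 = 1352 - 700 = 652
k: 20·(-15) - (-14)·52 = -300 - (-728) = 428
DE × DF = (-100, 652, 428)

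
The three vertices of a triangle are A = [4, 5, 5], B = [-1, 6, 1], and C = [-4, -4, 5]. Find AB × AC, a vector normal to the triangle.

AB = (-5, 1, -4)
AC = (-8, -9, 0)
i: 1·0 - (-4)·(-9) = 0 - 36 = -36
j: (-4)·(-8) - (-5)·0 = 32 - 0 = 32
k: (-5)·(-9) - 1·(-8) = 45 - (-8) = 53
AB × AC = (-36, 32, 53)

(-36, 32, 53)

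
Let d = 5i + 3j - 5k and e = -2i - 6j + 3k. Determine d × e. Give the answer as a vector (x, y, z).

i: 3·3 - (-5)·(-6) = 9 - 30 = -21
j: (-5)·(-2) - 5·3 = 10 - 15 = -5
k: 5·(-6) - 3·(-2) = -30 - (-6) = -24
d × e = (-21, -5, -24)

(-21, -5, -24)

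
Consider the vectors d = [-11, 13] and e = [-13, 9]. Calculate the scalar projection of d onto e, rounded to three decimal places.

d · e = (-11)·(-13) + 13·9 = 143 + 117 = 260
|e| = √(169 + 81) = √250 ≈ 15.8114
comp_e d = 260 / √250 ≈ 16.444

16.444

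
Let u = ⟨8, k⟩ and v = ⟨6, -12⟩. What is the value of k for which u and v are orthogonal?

u · v = 8·6 + k·(-12) = 48 - 12k
Set equal to 0: -12k = -48, so k = 4.

4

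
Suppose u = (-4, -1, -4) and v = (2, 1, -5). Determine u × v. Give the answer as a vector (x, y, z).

i: (-1)·(-5) - (-4)·1 = 5 - (-4) = 9
j: (-4)·2 - (-4)·(-5) = -8 - 20 = -28
k: (-4)·1 - (-1)·2 = -4 - (-2) = -2
u × v = (9, -28, -2)

(9, -28, -2)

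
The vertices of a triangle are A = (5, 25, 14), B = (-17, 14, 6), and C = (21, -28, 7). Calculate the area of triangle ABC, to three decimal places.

AB = (-22, -11, -8),  AC = (16, -53, -7)
i: (-11)·(-7) - (-8)·(-53) = 77 - 424 = -347
j: (-8)·16 - (-22)·(-7) = -128 - 154 = -282
k: (-22)·(-53) - (-11)·16 = 1166 - (-176) = 1342
AB × AC = (-347, -282, 1342)
|AB × AC| = √2000897 ≈ 1414.5307
area = ½ · 1414.5307 ≈ 707.265

707.265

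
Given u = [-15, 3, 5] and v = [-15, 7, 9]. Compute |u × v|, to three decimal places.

85.229

i: 3·9 - 5·7 = 27 - 35 = -8
j: 5·(-15) - (-15)·9 = -75 - (-135) = 60
k: (-15)·7 - 3·(-15) = -105 - (-45) = -60
u × v = (-8, 60, -60)
|u × v| = √((-8)² + 60² + (-60)²) = √7264 ≈ 85.2291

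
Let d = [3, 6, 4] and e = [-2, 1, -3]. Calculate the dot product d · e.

d · e = 3·(-2) + 6·1 + 4·(-3) = -6 + 6 - 12 = -12

-12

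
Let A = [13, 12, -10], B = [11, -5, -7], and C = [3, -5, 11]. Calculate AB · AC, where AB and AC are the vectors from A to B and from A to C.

372

AB = B − A = (-2, -17, 3)
AC = C − A = (-10, -17, 21)
AB · AC = (-2)·(-10) + (-17)·(-17) + 3·21 = 20 + 289 + 63 = 372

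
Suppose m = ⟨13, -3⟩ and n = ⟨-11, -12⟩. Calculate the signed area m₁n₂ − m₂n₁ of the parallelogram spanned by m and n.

-189

13·(-12) - (-3)·(-11) = -156 - 33 = -189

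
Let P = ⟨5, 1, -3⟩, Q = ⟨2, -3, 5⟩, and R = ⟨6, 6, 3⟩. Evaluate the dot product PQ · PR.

25

PQ = Q − P = (-3, -4, 8)
PR = R − P = (1, 5, 6)
PQ · PR = (-3)·1 + (-4)·5 + 8·6 = -3 - 20 + 48 = 25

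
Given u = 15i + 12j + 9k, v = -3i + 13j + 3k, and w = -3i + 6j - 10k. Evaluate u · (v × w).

v × w:
i: 13·(-10) - 3·6 = -130 - 18 = -148
j: 3·(-3) - (-3)·(-10) = -9 - 30 = -39
k: (-3)·6 - 13·(-3) = -18 - (-39) = 21
v × w = (-148, -39, 21)
u · (v × w) = 15·(-148) + 12·(-39) + 9·21 = -2220 - 468 + 189 = -2499

-2499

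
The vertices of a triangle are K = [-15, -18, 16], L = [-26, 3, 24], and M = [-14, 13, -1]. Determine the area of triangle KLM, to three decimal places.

363.700

KL = (-11, 21, 8),  KM = (1, 31, -17)
i: 21·(-17) - 8·31 = -357 - 248 = -605
j: 8·1 - (-11)·(-17) = 8 - 187 = -179
k: (-11)·31 - 21·1 = -341 - 21 = -362
KL × KM = (-605, -179, -362)
|KL × KM| = √529110 ≈ 727.3995
area = ½ · 727.3995 ≈ 363.700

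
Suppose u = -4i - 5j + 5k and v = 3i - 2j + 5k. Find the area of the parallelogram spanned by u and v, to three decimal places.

i: (-5)·5 - 5·(-2) = -25 - (-10) = -15
j: 5·3 - (-4)·5 = 15 - (-20) = 35
k: (-4)·(-2) - (-5)·3 = 8 - (-15) = 23
u × v = (-15, 35, 23)
|u × v| = √((-15)² + 35² + 23²) = √1979 ≈ 44.4860

44.486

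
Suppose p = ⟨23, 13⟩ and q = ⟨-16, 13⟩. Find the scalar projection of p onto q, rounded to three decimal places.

-9.653

p · q = 23·(-16) + 13·13 = -368 + 169 = -199
|q| = √(256 + 169) = √425 ≈ 20.6155
comp_q p = -199 / √425 ≈ -9.653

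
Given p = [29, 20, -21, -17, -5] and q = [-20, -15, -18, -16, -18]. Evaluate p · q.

p · q = 29·(-20) + 20·(-15) + (-21)·(-18) + (-17)·(-16) + (-5)·(-18) = -580 - 300 + 378 + 272 + 90 = -140

-140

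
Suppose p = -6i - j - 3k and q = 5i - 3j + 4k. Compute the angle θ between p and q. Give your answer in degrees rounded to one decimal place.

144.4

p · q = (-6)·5 + (-1)·(-3) + (-3)·4 = -30 + 3 - 12 = -39
|p|² = 36 + 1 + 9 = 46,  |p| = √46 ≈ 6.782330
|q|² = 25 + 9 + 16 = 50,  |q| = √50 ≈ 7.071068
cos θ = -39 / (6.782330 · 7.071068) ≈ -0.81321
θ = arccos(-0.81321) ≈ 144.4°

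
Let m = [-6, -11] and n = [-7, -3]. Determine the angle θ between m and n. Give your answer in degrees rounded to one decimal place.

38.2

m · n = (-6)·(-7) + (-11)·(-3) = 42 + 33 = 75
|m|² = 36 + 121 = 157,  |m| = √157 ≈ 12.529964
|n|² = 49 + 9 = 58,  |n| = √58 ≈ 7.615773
cos θ = 75 / (12.529964 · 7.615773) ≈ 0.78595
θ = arccos(0.78595) ≈ 38.2°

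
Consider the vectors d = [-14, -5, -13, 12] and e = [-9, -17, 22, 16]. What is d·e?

d · e = (-14)·(-9) + (-5)·(-17) + (-13)·22 + 12·16 = 126 + 85 - 286 + 192 = 117

117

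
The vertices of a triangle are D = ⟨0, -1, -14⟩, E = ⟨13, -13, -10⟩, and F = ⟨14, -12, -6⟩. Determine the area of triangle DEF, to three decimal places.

DE = (13, -12, 4),  DF = (14, -11, 8)
i: (-12)·8 - 4·(-11) = -96 - (-44) = -52
j: 4·14 - 13·8 = 56 - 104 = -48
k: 13·(-11) - (-12)·14 = -143 - (-168) = 25
DE × DF = (-52, -48, 25)
|DE × DF| = √5633 ≈ 75.0533
area = ½ · 75.0533 ≈ 37.527

37.527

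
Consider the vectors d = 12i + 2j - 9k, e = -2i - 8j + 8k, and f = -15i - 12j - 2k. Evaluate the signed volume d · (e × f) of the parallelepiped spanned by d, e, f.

e × f:
i: (-8)·(-2) - 8·(-12) = 16 - (-96) = 112
j: 8·(-15) - (-2)·(-2) = -120 - 4 = -124
k: (-2)·(-12) - (-8)·(-15) = 24 - 120 = -96
e × f = (112, -124, -96)
d · (e × f) = 12·112 + 2·(-124) + (-9)·(-96) = 1344 - 248 + 864 = 1960

1960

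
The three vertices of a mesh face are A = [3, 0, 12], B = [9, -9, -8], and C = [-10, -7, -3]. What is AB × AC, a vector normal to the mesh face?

AB = (6, -9, -20)
AC = (-13, -7, -15)
i: (-9)·(-15) - (-20)·(-7) = 135 - 140 = -5
j: (-20)·(-13) - 6·(-15) = 260 - (-90) = 350
k: 6·(-7) - (-9)·(-13) = -42 - 117 = -159
AB × AC = (-5, 350, -159)

(-5, 350, -159)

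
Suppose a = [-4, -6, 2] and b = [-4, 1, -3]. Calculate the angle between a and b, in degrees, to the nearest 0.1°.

84.0

a · b = (-4)·(-4) + (-6)·1 + 2·(-3) = 16 - 6 - 6 = 4
|a|² = 16 + 36 + 4 = 56,  |a| = √56 ≈ 7.483315
|b|² = 16 + 1 + 9 = 26,  |b| = √26 ≈ 5.099020
cos θ = 4 / (7.483315 · 5.099020) ≈ 0.10483
θ = arccos(0.10483) ≈ 84.0°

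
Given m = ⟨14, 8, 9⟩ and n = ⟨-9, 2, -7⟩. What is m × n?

i: 8·(-7) - 9·2 = -56 - 18 = -74
j: 9·(-9) - 14·(-7) = -81 - (-98) = 17
k: 14·2 - 8·(-9) = 28 - (-72) = 100
m × n = (-74, 17, 100)

(-74, 17, 100)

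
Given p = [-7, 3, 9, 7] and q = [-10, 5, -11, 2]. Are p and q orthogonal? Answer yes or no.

yes

p · q = (-7)·(-10) + 3·5 + 9·(-11) + 7·2 = 70 + 15 - 99 + 14 = 0
Zero, so the vectors are orthogonal.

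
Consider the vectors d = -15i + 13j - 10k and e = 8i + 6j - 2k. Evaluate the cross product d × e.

(34, -110, -194)

i: 13·(-2) - (-10)·6 = -26 - (-60) = 34
j: (-10)·8 - (-15)·(-2) = -80 - 30 = -110
k: (-15)·6 - 13·8 = -90 - 104 = -194
d × e = (34, -110, -194)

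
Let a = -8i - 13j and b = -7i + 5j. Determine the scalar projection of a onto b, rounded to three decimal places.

a · b = (-8)·(-7) + (-13)·5 = 56 - 65 = -9
|b| = √(49 + 25) = √74 ≈ 8.6023
comp_b a = -9 / √74 ≈ -1.046

-1.046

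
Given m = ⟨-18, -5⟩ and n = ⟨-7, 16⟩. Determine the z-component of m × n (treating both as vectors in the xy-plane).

-323

(-18)·16 - (-5)·(-7) = -288 - 35 = -323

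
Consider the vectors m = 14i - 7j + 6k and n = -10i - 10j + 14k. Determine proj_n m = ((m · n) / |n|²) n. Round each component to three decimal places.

(-0.354, -0.354, 0.495)

m · n = 14·(-10) + (-7)·(-10) + 6·14 = -140 + 70 + 84 = 14
|n|² = 100 + 100 + 196 = 396
proj_n m = (14/396) · (-10, -10, 14) ≈ (-0.354, -0.354, 0.495)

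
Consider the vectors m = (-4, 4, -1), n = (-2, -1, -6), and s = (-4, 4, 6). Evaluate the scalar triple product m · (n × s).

n × s:
i: (-1)·6 - (-6)·4 = -6 - (-24) = 18
j: (-6)·(-4) - (-2)·6 = 24 - (-12) = 36
k: (-2)·4 - (-1)·(-4) = -8 - 4 = -12
n × s = (18, 36, -12)
m · (n × s) = (-4)·18 + 4·36 + (-1)·(-12) = -72 + 144 + 12 = 84

84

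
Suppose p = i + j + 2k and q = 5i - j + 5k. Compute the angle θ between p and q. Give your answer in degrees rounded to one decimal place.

p · q = 1·5 + 1·(-1) + 2·5 = 5 - 1 + 10 = 14
|p|² = 1 + 1 + 4 = 6,  |p| = √6 ≈ 2.449490
|q|² = 25 + 1 + 25 = 51,  |q| = √51 ≈ 7.141428
cos θ = 14 / (2.449490 · 7.141428) ≈ 0.80033
θ = arccos(0.80033) ≈ 36.8°

36.8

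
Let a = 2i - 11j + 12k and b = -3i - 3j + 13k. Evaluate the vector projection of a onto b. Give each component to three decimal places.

a · b = 2·(-3) + (-11)·(-3) + 12·13 = -6 + 33 + 156 = 183
|b|² = 9 + 9 + 169 = 187
proj_b a = (183/187) · (-3, -3, 13) ≈ (-2.936, -2.936, 12.722)

(-2.936, -2.936, 12.722)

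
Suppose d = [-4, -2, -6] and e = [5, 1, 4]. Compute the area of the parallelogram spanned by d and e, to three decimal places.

i: (-2)·4 - (-6)·1 = -8 - (-6) = -2
j: (-6)·5 - (-4)·4 = -30 - (-16) = -14
k: (-4)·1 - (-2)·5 = -4 - (-10) = 6
d × e = (-2, -14, 6)
|d × e| = √((-2)² + (-14)² + 6²) = √236 ≈ 15.3623

15.362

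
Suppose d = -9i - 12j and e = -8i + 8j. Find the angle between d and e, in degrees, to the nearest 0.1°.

d · e = (-9)·(-8) + (-12)·8 = 72 - 96 = -24
|d|² = 81 + 144 = 225,  |d| = √225 ≈ 15.000000
|e|² = 64 + 64 = 128,  |e| = √128 ≈ 11.313708
cos θ = -24 / (15.000000 · 11.313708) ≈ -0.14142
θ = arccos(-0.14142) ≈ 98.1°

98.1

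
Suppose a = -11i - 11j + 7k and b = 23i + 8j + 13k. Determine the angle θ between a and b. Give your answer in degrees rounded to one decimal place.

a · b = (-11)·23 + (-11)·8 + 7·13 = -253 - 88 + 91 = -250
|a|² = 121 + 121 + 49 = 291,  |a| = √291 ≈ 17.058722
|b|² = 529 + 64 + 169 = 762,  |b| = √762 ≈ 27.604347
cos θ = -250 / (17.058722 · 27.604347) ≈ -0.53090
θ = arccos(-0.53090) ≈ 122.1°

122.1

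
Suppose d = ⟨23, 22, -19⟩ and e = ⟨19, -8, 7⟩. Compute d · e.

128

d · e = 23·19 + 22·(-8) + (-19)·7 = 437 - 176 - 133 = 128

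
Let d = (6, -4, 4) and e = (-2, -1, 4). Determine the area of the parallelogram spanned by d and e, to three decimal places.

36.932

i: (-4)·4 - 4·(-1) = -16 - (-4) = -12
j: 4·(-2) - 6·4 = -8 - 24 = -32
k: 6·(-1) - (-4)·(-2) = -6 - 8 = -14
d × e = (-12, -32, -14)
|d × e| = √((-12)² + (-32)² + (-14)²) = √1364 ≈ 36.9324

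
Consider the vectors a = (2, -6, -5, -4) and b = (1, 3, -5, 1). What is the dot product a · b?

a · b = 2·1 + (-6)·3 + (-5)·(-5) + (-4)·1 = 2 - 18 + 25 - 4 = 5

5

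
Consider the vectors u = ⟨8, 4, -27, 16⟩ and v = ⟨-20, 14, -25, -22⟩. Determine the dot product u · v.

219

u · v = 8·(-20) + 4·14 + (-27)·(-25) + 16·(-22) = -160 + 56 + 675 - 352 = 219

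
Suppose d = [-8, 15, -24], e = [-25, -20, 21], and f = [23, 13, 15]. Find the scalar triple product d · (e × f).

14214

e × f:
i: (-20)·15 - 21·13 = -300 - 273 = -573
j: 21·23 - (-25)·15 = 483 - (-375) = 858
k: (-25)·13 - (-20)·23 = -325 - (-460) = 135
e × f = (-573, 858, 135)
d · (e × f) = (-8)·(-573) + 15·858 + (-24)·135 = 4584 + 12870 - 3240 = 14214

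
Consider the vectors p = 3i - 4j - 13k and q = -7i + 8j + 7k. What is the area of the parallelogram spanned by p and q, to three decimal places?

103.402

i: (-4)·7 - (-13)·8 = -28 - (-104) = 76
j: (-13)·(-7) - 3·7 = 91 - 21 = 70
k: 3·8 - (-4)·(-7) = 24 - 28 = -4
p × q = (76, 70, -4)
|p × q| = √(76² + 70² + (-4)²) = √10692 ≈ 103.4021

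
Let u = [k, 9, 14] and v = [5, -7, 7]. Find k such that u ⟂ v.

u · v = k·5 + 9·(-7) + 14·7 = 35 + 5k
Set equal to 0: 5k = -35, so k = -7.

-7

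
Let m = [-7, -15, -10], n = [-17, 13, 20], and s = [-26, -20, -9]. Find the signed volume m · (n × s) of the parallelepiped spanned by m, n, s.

1334

n × s:
i: 13·(-9) - 20·(-20) = -117 - (-400) = 283
j: 20·(-26) - (-17)·(-9) = -520 - 153 = -673
k: (-17)·(-20) - 13·(-26) = 340 - (-338) = 678
n × s = (283, -673, 678)
m · (n × s) = (-7)·283 + (-15)·(-673) + (-10)·678 = -1981 + 10095 - 6780 = 1334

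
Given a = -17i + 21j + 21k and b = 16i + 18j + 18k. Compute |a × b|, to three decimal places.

907.925

i: 21·18 - 21·18 = 378 - 378 = 0
j: 21·16 - (-17)·18 = 336 - (-306) = 642
k: (-17)·18 - 21·16 = -306 - 336 = -642
a × b = (0, 642, -642)
|a × b| = √(0² + 642² + (-642)²) = √824328 ≈ 907.9251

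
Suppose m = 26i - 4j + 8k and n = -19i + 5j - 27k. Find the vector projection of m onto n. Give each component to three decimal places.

(12.439, -3.274, 17.677)

m · n = 26·(-19) + (-4)·5 + 8·(-27) = -494 - 20 - 216 = -730
|n|² = 361 + 25 + 729 = 1115
proj_n m = (-730/1115) · (-19, 5, -27) ≈ (12.439, -3.274, 17.677)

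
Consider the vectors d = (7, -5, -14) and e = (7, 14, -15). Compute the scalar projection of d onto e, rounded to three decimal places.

8.718

d · e = 7·7 + (-5)·14 + (-14)·(-15) = 49 - 70 + 210 = 189
|e| = √(49 + 196 + 225) = √470 ≈ 21.6795
comp_e d = 189 / √470 ≈ 8.718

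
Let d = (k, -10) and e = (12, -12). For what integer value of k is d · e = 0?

d · e = k·12 + (-10)·(-12) = 120 + 12k
Set equal to 0: 12k = -120, so k = -10.

-10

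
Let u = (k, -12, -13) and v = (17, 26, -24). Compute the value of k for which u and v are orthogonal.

0

u · v = k·17 + (-12)·26 + (-13)·(-24) = 0 + 17k
Set equal to 0: 17k = 0, so k = 0.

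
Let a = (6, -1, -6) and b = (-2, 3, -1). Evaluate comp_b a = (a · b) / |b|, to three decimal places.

-2.405

a · b = 6·(-2) + (-1)·3 + (-6)·(-1) = -12 - 3 + 6 = -9
|b| = √(4 + 9 + 1) = √14 ≈ 3.7417
comp_b a = -9 / √14 ≈ -2.405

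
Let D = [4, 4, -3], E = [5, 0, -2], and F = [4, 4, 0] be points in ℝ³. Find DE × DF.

DE = (1, -4, 1)
DF = (0, 0, 3)
i: (-4)·3 - 1·0 = -12 - 0 = -12
j: 1·0 - 1·3 = 0 - 3 = -3
k: 1·0 - (-4)·0 = 0 - 0 = 0
DE × DF = (-12, -3, 0)

(-12, -3, 0)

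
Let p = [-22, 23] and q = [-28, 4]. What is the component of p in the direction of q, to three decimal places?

25.032

p · q = (-22)·(-28) + 23·4 = 616 + 92 = 708
|q| = √(784 + 16) = √800 ≈ 28.2843
comp_q p = 708 / √800 ≈ 25.032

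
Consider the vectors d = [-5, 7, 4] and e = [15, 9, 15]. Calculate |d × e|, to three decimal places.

i: 7·15 - 4·9 = 105 - 36 = 69
j: 4·15 - (-5)·15 = 60 - (-75) = 135
k: (-5)·9 - 7·15 = -45 - 105 = -150
d × e = (69, 135, -150)
|d × e| = √(69² + 135² + (-150)²) = √45486 ≈ 213.2745

213.274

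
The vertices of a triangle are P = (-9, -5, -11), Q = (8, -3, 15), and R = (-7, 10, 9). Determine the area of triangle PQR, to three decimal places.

259.058

PQ = (17, 2, 26),  PR = (2, 15, 20)
i: 2·20 - 26·15 = 40 - 390 = -350
j: 26·2 - 17·20 = 52 - 340 = -288
k: 17·15 - 2·2 = 255 - 4 = 251
PQ × PR = (-350, -288, 251)
|PQ × PR| = √268445 ≈ 518.1168
area = ½ · 518.1168 ≈ 259.058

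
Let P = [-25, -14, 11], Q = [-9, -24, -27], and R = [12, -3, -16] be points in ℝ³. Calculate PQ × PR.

PQ = (16, -10, -38)
PR = (37, 11, -27)
i: (-10)·(-27) - (-38)·11 = 270 - (-418) = 688
j: (-38)·37 - 16·(-27) = -1406 - (-432) = -974
k: 16·11 - (-10)·37 = 176 - (-370) = 546
PQ × PR = (688, -974, 546)

(688, -974, 546)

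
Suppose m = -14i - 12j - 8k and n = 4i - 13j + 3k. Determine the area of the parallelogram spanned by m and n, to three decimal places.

i: (-12)·3 - (-8)·(-13) = -36 - 104 = -140
j: (-8)·4 - (-14)·3 = -32 - (-42) = 10
k: (-14)·(-13) - (-12)·4 = 182 - (-48) = 230
m × n = (-140, 10, 230)
|m × n| = √((-140)² + 10² + 230²) = √72600 ≈ 269.4439

269.444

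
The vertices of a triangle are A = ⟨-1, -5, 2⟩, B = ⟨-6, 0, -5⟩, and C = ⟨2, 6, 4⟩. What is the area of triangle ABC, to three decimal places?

AB = (-5, 5, -7),  AC = (3, 11, 2)
i: 5·2 - (-7)·11 = 10 - (-77) = 87
j: (-7)·3 - (-5)·2 = -21 - (-10) = -11
k: (-5)·11 - 5·3 = -55 - 15 = -70
AB × AC = (87, -11, -70)
|AB × AC| = √12590 ≈ 112.2052
area = ½ · 112.2052 ≈ 56.103

56.103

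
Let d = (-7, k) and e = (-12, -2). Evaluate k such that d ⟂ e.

d · e = (-7)·(-12) + k·(-2) = 84 - 2k
Set equal to 0: -2k = -84, so k = 42.

42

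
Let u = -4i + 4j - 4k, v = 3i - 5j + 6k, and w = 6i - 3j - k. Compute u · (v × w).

v × w:
i: (-5)·(-1) - 6·(-3) = 5 - (-18) = 23
j: 6·6 - 3·(-1) = 36 - (-3) = 39
k: 3·(-3) - (-5)·6 = -9 - (-30) = 21
v × w = (23, 39, 21)
u · (v × w) = (-4)·23 + 4·39 + (-4)·21 = -92 + 156 - 84 = -20

-20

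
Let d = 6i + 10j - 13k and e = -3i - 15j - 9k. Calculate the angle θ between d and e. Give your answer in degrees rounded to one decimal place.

99.5

d · e = 6·(-3) + 10·(-15) + (-13)·(-9) = -18 - 150 + 117 = -51
|d|² = 36 + 100 + 169 = 305,  |d| = √305 ≈ 17.464249
|e|² = 9 + 225 + 81 = 315,  |e| = √315 ≈ 17.748239
cos θ = -51 / (17.464249 · 17.748239) ≈ -0.16454
θ = arccos(-0.16454) ≈ 99.5°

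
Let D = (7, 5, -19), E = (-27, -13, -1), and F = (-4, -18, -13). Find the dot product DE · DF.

896

DE = E − D = (-34, -18, 18)
DF = F − D = (-11, -23, 6)
DE · DF = (-34)·(-11) + (-18)·(-23) + 18·6 = 374 + 414 + 108 = 896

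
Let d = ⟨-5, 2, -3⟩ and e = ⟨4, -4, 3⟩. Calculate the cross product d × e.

i: 2·3 - (-3)·(-4) = 6 - 12 = -6
j: (-3)·4 - (-5)·3 = -12 - (-15) = 3
k: (-5)·(-4) - 2·4 = 20 - 8 = 12
d × e = (-6, 3, 12)

(-6, 3, 12)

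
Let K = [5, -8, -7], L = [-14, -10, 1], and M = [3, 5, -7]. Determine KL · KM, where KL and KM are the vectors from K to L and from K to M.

12

KL = L − K = (-19, -2, 8)
KM = M − K = (-2, 13, 0)
KL · KM = (-19)·(-2) + (-2)·13 + 8·0 = 38 - 26 + 0 = 12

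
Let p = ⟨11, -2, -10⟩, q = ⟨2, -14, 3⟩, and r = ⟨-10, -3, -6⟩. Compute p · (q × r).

2519

q × r:
i: (-14)·(-6) - 3·(-3) = 84 - (-9) = 93
j: 3·(-10) - 2·(-6) = -30 - (-12) = -18
k: 2·(-3) - (-14)·(-10) = -6 - 140 = -146
q × r = (93, -18, -146)
p · (q × r) = 11·93 + (-2)·(-18) + (-10)·(-146) = 1023 + 36 + 1460 = 2519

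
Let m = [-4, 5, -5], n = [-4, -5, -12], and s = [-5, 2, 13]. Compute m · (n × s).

889

n × s:
i: (-5)·13 - (-12)·2 = -65 - (-24) = -41
j: (-12)·(-5) - (-4)·13 = 60 - (-52) = 112
k: (-4)·2 - (-5)·(-5) = -8 - 25 = -33
n × s = (-41, 112, -33)
m · (n × s) = (-4)·(-41) + 5·112 + (-5)·(-33) = 164 + 560 + 165 = 889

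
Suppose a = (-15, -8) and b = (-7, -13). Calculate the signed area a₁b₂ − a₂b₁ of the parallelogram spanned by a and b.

139

(-15)·(-13) - (-8)·(-7) = 195 - 56 = 139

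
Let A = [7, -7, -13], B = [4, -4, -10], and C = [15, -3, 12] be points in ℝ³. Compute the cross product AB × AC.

AB = (-3, 3, 3)
AC = (8, 4, 25)
i: 3·25 - 3·4 = 75 - 12 = 63
j: 3·8 - (-3)·25 = 24 - (-75) = 99
k: (-3)·4 - 3·8 = -12 - 24 = -36
AB × AC = (63, 99, -36)

(63, 99, -36)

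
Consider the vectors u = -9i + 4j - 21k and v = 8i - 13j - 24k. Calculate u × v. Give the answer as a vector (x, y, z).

(-369, -384, 85)

i: 4·(-24) - (-21)·(-13) = -96 - 273 = -369
j: (-21)·8 - (-9)·(-24) = -168 - 216 = -384
k: (-9)·(-13) - 4·8 = 117 - 32 = 85
u × v = (-369, -384, 85)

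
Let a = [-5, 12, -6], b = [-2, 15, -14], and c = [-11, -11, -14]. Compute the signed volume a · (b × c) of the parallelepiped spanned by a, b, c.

b × c:
i: 15·(-14) - (-14)·(-11) = -210 - 154 = -364
j: (-14)·(-11) - (-2)·(-14) = 154 - 28 = 126
k: (-2)·(-11) - 15·(-11) = 22 - (-165) = 187
b × c = (-364, 126, 187)
a · (b × c) = (-5)·(-364) + 12·126 + (-6)·187 = 1820 + 1512 - 1122 = 2210

2210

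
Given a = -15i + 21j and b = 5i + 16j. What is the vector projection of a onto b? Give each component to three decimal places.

a · b = (-15)·5 + 21·16 = -75 + 336 = 261
|b|² = 25 + 256 = 281
proj_b a = (261/281) · (5, 16) ≈ (4.644, 14.861)

(4.644, 14.861)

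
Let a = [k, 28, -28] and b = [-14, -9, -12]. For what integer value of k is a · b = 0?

6

a · b = k·(-14) + 28·(-9) + (-28)·(-12) = 84 - 14k
Set equal to 0: -14k = -84, so k = 6.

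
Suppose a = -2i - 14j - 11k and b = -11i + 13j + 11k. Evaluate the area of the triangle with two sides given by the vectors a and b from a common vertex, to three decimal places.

115.076

i: (-14)·11 - (-11)·13 = -154 - (-143) = -11
j: (-11)·(-11) - (-2)·11 = 121 - (-22) = 143
k: (-2)·13 - (-14)·(-11) = -26 - 154 = -180
a × b = (-11, 143, -180)
|a × b| = √((-11)² + 143² + (-180)²) = √52970 ≈ 230.1521
area = ½ · 230.1521 ≈ 115.076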